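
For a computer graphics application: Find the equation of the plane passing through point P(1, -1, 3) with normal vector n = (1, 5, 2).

The plane through P with normal n = (a, b, c) satisfies n·(r - P) = 0,
i.e. ax + by + cz = a·x₀ + b·y₀ + c·z₀.
d = 1·1 + 5·(-1) + 2·3
  = 1 - 5 + 6
  = 2
Equation: x + 5y + 2z = 2

x + 5y + 2z = 2


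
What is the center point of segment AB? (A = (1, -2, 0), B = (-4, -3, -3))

M = ((x₁+x₂)/2, (y₁+y₂)/2, (z₁+z₂)/2)
  = ((1 - 4)/2, (-2 - 3)/2, (0 - 3)/2)
  = (-3/2, -5/2, -3/2)
  = (-1.5, -2.5, -1.5)

(-1.5, -2.5, -1.5)


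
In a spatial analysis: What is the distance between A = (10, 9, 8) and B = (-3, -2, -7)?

d = √[(x₂-x₁)² + (y₂-y₁)² + (z₂-z₁)²]
  = √[(-13)² + (-11)² + (-15)²]
  = √[169 + 121 + 225]
  = √515
  ≈ 22.69

22.69


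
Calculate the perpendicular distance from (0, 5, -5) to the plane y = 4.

distance = |a·x₀ + b·y₀ + c·z₀ - d| / √(a² + b² + c²)
  = |0·0 + 1·5 + 0·(-5) - 4| / √(0² + 1² + 0²)
  = |0 + 5 + 0 - 4| / √(0 + 1 + 0)
  = |1| / √1
  = 1 / 1
  ≈ 1

1


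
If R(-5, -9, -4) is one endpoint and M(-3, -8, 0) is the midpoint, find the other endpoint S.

S = 2M - R
  = (2·(-3) - (-5), 2·(-8) - (-9), 2·0 - (-4))
  = (-6 + 5, -16 + 9, 0 + 4)
  = (-1, -7, 4)

(-1, -7, 4)


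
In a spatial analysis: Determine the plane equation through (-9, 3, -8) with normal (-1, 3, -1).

The plane through P with normal n = (a, b, c) satisfies n·(r - P) = 0,
i.e. ax + by + cz = a·x₀ + b·y₀ + c·z₀.
d = (-1)·(-9) + 3·3 + (-1)·(-8)
  = 9 + 9 + 8
  = 26
Equation: -x + 3y - z = 26

-x + 3y - z = 26


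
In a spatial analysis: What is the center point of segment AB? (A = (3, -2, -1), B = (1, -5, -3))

M = ((x₁+x₂)/2, (y₁+y₂)/2, (z₁+z₂)/2)
  = ((3 + 1)/2, (-2 - 5)/2, (-1 - 3)/2)
  = (4/2, -7/2, -4/2)
  = (2, -3.5, -2)

(2, -3.5, -2)


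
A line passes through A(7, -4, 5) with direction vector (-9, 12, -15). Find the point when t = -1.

P(t) = A + t·d
  = (7 + (-9)·(-1), -4 + 12·(-1), 5 + (-15)·(-1))
  = (7 + 9, -4 - 12, 5 + 15)
  = (16, -16, 20)

(16, -16, 20)


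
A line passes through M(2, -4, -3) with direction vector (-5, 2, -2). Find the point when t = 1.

P(t) = M + t·d
  = (2 + (-5)·1, -4 + 2·1, -3 + (-2)·1)
  = (2 - 5, -4 + 2, -3 - 2)
  = (-3, -2, -5)

(-3, -2, -5)


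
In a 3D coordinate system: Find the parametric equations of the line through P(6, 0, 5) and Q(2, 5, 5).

Direction vector d = Q - P = (2 - 6, 5 + 0, 5 - 5) = (-4, 5, 0)
Parametric form r = P + t·d:
x = 6 - 4t, y = 0 + 5t, z = 5

x = 6 - 4t, y = 0 + 5t, z = 5


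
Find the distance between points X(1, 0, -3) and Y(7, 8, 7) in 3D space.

d = √[(x₂-x₁)² + (y₂-y₁)² + (z₂-z₁)²]
  = √[6² + 8² + 10²]
  = √[36 + 64 + 100]
  = √200
  ≈ 14.14

14.14


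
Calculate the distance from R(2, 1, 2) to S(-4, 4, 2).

d = √[(x₂-x₁)² + (y₂-y₁)² + (z₂-z₁)²]
  = √[(-6)² + 3² + 0²]
  = √[36 + 9 + 0]
  = √45
  ≈ 6.708

6.708


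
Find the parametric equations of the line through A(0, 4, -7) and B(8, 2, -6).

Direction vector d = B - A = (8 + 0, 2 - 4, -6 + 7) = (8, -2, 1)
Parametric form r = A + t·d:
x = 0 + 8t, y = 4 - 2t, z = -7 + t

x = 0 + 8t, y = 4 - 2t, z = -7 + t


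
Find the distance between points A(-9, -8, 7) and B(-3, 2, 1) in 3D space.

d = √[(x₂-x₁)² + (y₂-y₁)² + (z₂-z₁)²]
  = √[6² + 10² + (-6)²]
  = √[36 + 100 + 36]
  = √172
  ≈ 13.11

13.11


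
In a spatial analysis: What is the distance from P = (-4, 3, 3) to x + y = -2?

distance = |a·x₀ + b·y₀ + c·z₀ - d| / √(a² + b² + c²)
  = |1·(-4) + 1·3 + 0·3 - (-2)| / √(1² + 1² + 0²)
  = |-4 + 3 + 0 + 2| / √(1 + 1 + 0)
  = |1| / √2
  = 1 / 1.414
  ≈ 0.7071

0.7071


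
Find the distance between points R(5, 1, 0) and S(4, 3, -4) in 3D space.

d = √[(x₂-x₁)² + (y₂-y₁)² + (z₂-z₁)²]
  = √[(-1)² + 2² + (-4)²]
  = √[1 + 4 + 16]
  = √21
  ≈ 4.583

4.583


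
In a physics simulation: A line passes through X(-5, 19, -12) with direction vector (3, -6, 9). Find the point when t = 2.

P(t) = X + t·d
  = (-5 + 3·2, 19 + (-6)·2, -12 + 9·2)
  = (-5 + 6, 19 - 12, -12 + 18)
  = (1, 7, 6)

(1, 7, 6)


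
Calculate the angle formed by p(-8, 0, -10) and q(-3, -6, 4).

p·q = (-8)·(-3) + 0·(-6) + (-10)·4 = 24 + 0 - 40 = -16
|p| = √((-8)² + 0² + (-10)²) = √164 ≈ 12.81
|q| = √((-3)² + (-6)² + 4²) = √61 ≈ 7.81
cos θ = (p·q)/(|p||q|) = -16/(12.81·7.81) ≈ -0.16
θ = arccos(-0.16) ≈ 99.21°

99.21°


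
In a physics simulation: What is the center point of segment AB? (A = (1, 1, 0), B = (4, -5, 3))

M = ((x₁+x₂)/2, (y₁+y₂)/2, (z₁+z₂)/2)
  = ((1 + 4)/2, (1 - 5)/2, (0 + 3)/2)
  = (5/2, -4/2, 3/2)
  = (2.5, -2, 1.5)

(2.5, -2, 1.5)


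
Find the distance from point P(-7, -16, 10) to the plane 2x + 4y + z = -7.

distance = |a·x₀ + b·y₀ + c·z₀ - d| / √(a² + b² + c²)
  = |2·(-7) + 4·(-16) + 1·10 - (-7)| / √(2² + 4² + 1²)
  = |-14 - 64 + 10 + 7| / √(4 + 16 + 1)
  = |-61| / √21
  = 61 / 4.583
  ≈ 13.31

13.31


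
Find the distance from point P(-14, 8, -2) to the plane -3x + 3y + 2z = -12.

distance = |a·x₀ + b·y₀ + c·z₀ - d| / √(a² + b² + c²)
  = |(-3)·(-14) + 3·8 + 2·(-2) - (-12)| / √((-3)² + 3² + 2²)
  = |42 + 24 - 4 + 12| / √(9 + 9 + 4)
  = |74| / √22
  = 74 / 4.69
  ≈ 15.78

15.78


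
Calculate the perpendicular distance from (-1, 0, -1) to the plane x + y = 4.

distance = |a·x₀ + b·y₀ + c·z₀ - d| / √(a² + b² + c²)
  = |1·(-1) + 1·0 + 0·(-1) - 4| / √(1² + 1² + 0²)
  = |-1 + 0 + 0 - 4| / √(1 + 1 + 0)
  = |-5| / √2
  = 5 / 1.414
  ≈ 3.536

3.536


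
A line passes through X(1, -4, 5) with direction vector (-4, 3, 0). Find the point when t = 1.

P(t) = X + t·d
  = (1 + (-4)·1, -4 + 3·1, 5 + 0·1)
  = (1 - 4, -4 + 3, 5 + 0)
  = (-3, -1, 5)

(-3, -1, 5)


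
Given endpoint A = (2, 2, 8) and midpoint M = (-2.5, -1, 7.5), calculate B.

B = 2M - A
  = (2·(-2.5) - 2, 2·(-1) - 2, 2·7.5 - 8)
  = (-5 - 2, -2 - 2, 15 - 8)
  = (-7, -4, 7)

(-7, -4, 7)


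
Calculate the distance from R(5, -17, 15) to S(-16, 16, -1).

d = √[(x₂-x₁)² + (y₂-y₁)² + (z₂-z₁)²]
  = √[(-21)² + 33² + (-16)²]
  = √[441 + 1089 + 256]
  = √1786
  ≈ 42.26

42.26


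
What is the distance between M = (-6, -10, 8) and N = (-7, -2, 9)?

d = √[(x₂-x₁)² + (y₂-y₁)² + (z₂-z₁)²]
  = √[(-1)² + 8² + 1²]
  = √[1 + 64 + 1]
  = √66
  ≈ 8.124

8.124


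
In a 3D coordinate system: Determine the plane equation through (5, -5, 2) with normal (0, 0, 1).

The plane through P with normal n = (a, b, c) satisfies n·(r - P) = 0,
i.e. ax + by + cz = a·x₀ + b·y₀ + c·z₀.
d = 0·5 + 0·(-5) + 1·2
  = 0 + 0 + 2
  = 2
Equation: z = 2

z = 2


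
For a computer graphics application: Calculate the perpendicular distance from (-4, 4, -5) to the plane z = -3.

distance = |a·x₀ + b·y₀ + c·z₀ - d| / √(a² + b² + c²)
  = |0·(-4) + 0·4 + 1·(-5) - (-3)| / √(0² + 0² + 1²)
  = |0 + 0 - 5 + 3| / √(0 + 0 + 1)
  = |-2| / √1
  = 2 / 1
  ≈ 2

2


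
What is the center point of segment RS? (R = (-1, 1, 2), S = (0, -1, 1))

M = ((x₁+x₂)/2, (y₁+y₂)/2, (z₁+z₂)/2)
  = ((-1 + 0)/2, (1 - 1)/2, (2 + 1)/2)
  = (-1/2, 0/2, 3/2)
  = (-0.5, 0, 1.5)

(-0.5, 0, 1.5)


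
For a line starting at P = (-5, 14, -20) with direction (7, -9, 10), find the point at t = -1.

P(t) = P + t·d
  = (-5 + 7·(-1), 14 + (-9)·(-1), -20 + 10·(-1))
  = (-5 - 7, 14 + 9, -20 - 10)
  = (-12, 23, -30)

(-12, 23, -30)


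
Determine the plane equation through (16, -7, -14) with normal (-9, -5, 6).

The plane through P with normal n = (a, b, c) satisfies n·(r - P) = 0,
i.e. ax + by + cz = a·x₀ + b·y₀ + c·z₀.
d = (-9)·16 + (-5)·(-7) + 6·(-14)
  = -144 + 35 - 84
  = -193
Equation: -9x - 5y + 6z = -193

-9x - 5y + 6z = -193


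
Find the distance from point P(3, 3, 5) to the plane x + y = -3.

distance = |a·x₀ + b·y₀ + c·z₀ - d| / √(a² + b² + c²)
  = |1·3 + 1·3 + 0·5 - (-3)| / √(1² + 1² + 0²)
  = |3 + 3 + 0 + 3| / √(1 + 1 + 0)
  = |9| / √2
  = 9 / 1.414
  ≈ 6.364

6.364


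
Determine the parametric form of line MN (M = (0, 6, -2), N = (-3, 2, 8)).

Direction vector d = N - M = (-3 + 0, 2 - 6, 8 + 2) = (-3, -4, 10)
Parametric form r = M + t·d:
x = 0 - 3t, y = 6 - 4t, z = -2 + 10t

x = 0 - 3t, y = 6 - 4t, z = -2 + 10t


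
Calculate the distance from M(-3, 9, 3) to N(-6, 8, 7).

d = √[(x₂-x₁)² + (y₂-y₁)² + (z₂-z₁)²]
  = √[(-3)² + (-1)² + 4²]
  = √[9 + 1 + 16]
  = √26
  ≈ 5.099

5.099


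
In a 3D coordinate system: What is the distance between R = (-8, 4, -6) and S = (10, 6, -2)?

d = √[(x₂-x₁)² + (y₂-y₁)² + (z₂-z₁)²]
  = √[18² + 2² + 4²]
  = √[324 + 4 + 16]
  = √344
  ≈ 18.55

18.55


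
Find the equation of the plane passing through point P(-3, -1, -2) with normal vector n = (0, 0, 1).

The plane through P with normal n = (a, b, c) satisfies n·(r - P) = 0,
i.e. ax + by + cz = a·x₀ + b·y₀ + c·z₀.
d = 0·(-3) + 0·(-1) + 1·(-2)
  = 0 + 0 - 2
  = -2
Equation: z = -2

z = -2


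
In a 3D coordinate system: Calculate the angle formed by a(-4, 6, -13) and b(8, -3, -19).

a·b = (-4)·8 + 6·(-3) + (-13)·(-19) = -32 - 18 + 247 = 197
|a| = √((-4)² + 6² + (-13)²) = √221 ≈ 14.87
|b| = √(8² + (-3)² + (-19)²) = √434 ≈ 20.83
cos θ = (a·b)/(|a||b|) = 197/(14.87·20.83) ≈ 0.6361
θ = arccos(0.6361) ≈ 50.5°

50.5°


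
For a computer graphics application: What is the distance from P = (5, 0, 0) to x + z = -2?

distance = |a·x₀ + b·y₀ + c·z₀ - d| / √(a² + b² + c²)
  = |1·5 + 0·0 + 1·0 - (-2)| / √(1² + 0² + 1²)
  = |5 + 0 + 0 + 2| / √(1 + 0 + 1)
  = |7| / √2
  = 7 / 1.414
  ≈ 4.95

4.95


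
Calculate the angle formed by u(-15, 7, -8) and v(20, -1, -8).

u·v = (-15)·20 + 7·(-1) + (-8)·(-8) = -300 - 7 + 64 = -243
|u| = √((-15)² + 7² + (-8)²) = √338 ≈ 18.38
|v| = √(20² + (-1)² + (-8)²) = √465 ≈ 21.56
cos θ = (u·v)/(|u||v|) = -243/(18.38·21.56) ≈ -0.6129
θ = arccos(-0.6129) ≈ 127.8°

127.8°


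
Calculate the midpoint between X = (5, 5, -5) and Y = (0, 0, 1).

M = ((x₁+x₂)/2, (y₁+y₂)/2, (z₁+z₂)/2)
  = ((5 + 0)/2, (5 + 0)/2, (-5 + 1)/2)
  = (5/2, 5/2, -4/2)
  = (2.5, 2.5, -2)

(2.5, 2.5, -2)


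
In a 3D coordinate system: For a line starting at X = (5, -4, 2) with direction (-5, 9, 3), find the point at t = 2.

P(t) = X + t·d
  = (5 + (-5)·2, -4 + 9·2, 2 + 3·2)
  = (5 - 10, -4 + 18, 2 + 6)
  = (-5, 14, 8)

(-5, 14, 8)


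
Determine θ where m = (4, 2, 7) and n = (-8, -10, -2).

m·n = 4·(-8) + 2·(-10) + 7·(-2) = -32 - 20 - 14 = -66
|m| = √(4² + 2² + 7²) = √69 ≈ 8.307
|n| = √((-8)² + (-10)² + (-2)²) = √168 ≈ 12.96
cos θ = (m·n)/(|m||n|) = -66/(8.307·12.96) ≈ -0.613
θ = arccos(-0.613) ≈ 127.8°

127.8°


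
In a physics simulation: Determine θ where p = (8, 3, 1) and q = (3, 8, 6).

p·q = 8·3 + 3·8 + 1·6 = 24 + 24 + 6 = 54
|p| = √(8² + 3² + 1²) = √74 ≈ 8.602
|q| = √(3² + 8² + 6²) = √109 ≈ 10.44
cos θ = (p·q)/(|p||q|) = 54/(8.602·10.44) ≈ 0.6013
θ = arccos(0.6013) ≈ 53.04°

53.04°


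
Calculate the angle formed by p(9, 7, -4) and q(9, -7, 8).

p·q = 9·9 + 7·(-7) + (-4)·8 = 81 - 49 - 32 = 0
|p| = √(9² + 7² + (-4)²) = √146 ≈ 12.08
|q| = √(9² + (-7)² + 8²) = √194 ≈ 13.93
cos θ = (p·q)/(|p||q|) = 0/(12.08·13.93) ≈ 0
θ = arccos(0) ≈ 90°

90°


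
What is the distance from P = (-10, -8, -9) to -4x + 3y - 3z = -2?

distance = |a·x₀ + b·y₀ + c·z₀ - d| / √(a² + b² + c²)
  = |(-4)·(-10) + 3·(-8) + (-3)·(-9) - (-2)| / √((-4)² + 3² + (-3)²)
  = |40 - 24 + 27 + 2| / √(16 + 9 + 9)
  = |45| / √34
  = 45 / 5.831
  ≈ 7.717

7.717


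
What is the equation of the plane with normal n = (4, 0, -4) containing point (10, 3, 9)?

The plane through P with normal n = (a, b, c) satisfies n·(r - P) = 0,
i.e. ax + by + cz = a·x₀ + b·y₀ + c·z₀.
d = 4·10 + 0·3 + (-4)·9
  = 40 + 0 - 36
  = 4
Equation: 4x - 4z = 4

4x - 4z = 4


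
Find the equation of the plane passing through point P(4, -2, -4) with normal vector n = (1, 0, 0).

The plane through P with normal n = (a, b, c) satisfies n·(r - P) = 0,
i.e. ax + by + cz = a·x₀ + b·y₀ + c·z₀.
d = 1·4 + 0·(-2) + 0·(-4)
  = 4 + 0 + 0
  = 4
Equation: x = 4

x = 4


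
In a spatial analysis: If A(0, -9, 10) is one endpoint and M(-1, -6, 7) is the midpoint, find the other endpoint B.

B = 2M - A
  = (2·(-1) - 0, 2·(-6) - (-9), 2·7 - 10)
  = (-2 + 0, -12 + 9, 14 - 10)
  = (-2, -3, 4)

(-2, -3, 4)


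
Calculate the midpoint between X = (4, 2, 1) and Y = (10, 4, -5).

M = ((x₁+x₂)/2, (y₁+y₂)/2, (z₁+z₂)/2)
  = ((4 + 10)/2, (2 + 4)/2, (1 - 5)/2)
  = (14/2, 6/2, -4/2)
  = (7, 3, -2)

(7, 3, -2)


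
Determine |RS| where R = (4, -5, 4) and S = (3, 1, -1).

d = √[(x₂-x₁)² + (y₂-y₁)² + (z₂-z₁)²]
  = √[(-1)² + 6² + (-5)²]
  = √[1 + 36 + 25]
  = √62
  ≈ 7.874

7.874


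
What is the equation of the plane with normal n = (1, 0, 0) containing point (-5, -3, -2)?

The plane through P with normal n = (a, b, c) satisfies n·(r - P) = 0,
i.e. ax + by + cz = a·x₀ + b·y₀ + c·z₀.
d = 1·(-5) + 0·(-3) + 0·(-2)
  = -5 + 0 + 0
  = -5
Equation: x = -5

x = -5


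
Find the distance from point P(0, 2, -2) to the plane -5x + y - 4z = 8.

distance = |a·x₀ + b·y₀ + c·z₀ - d| / √(a² + b² + c²)
  = |(-5)·0 + 1·2 + (-4)·(-2) - 8| / √((-5)² + 1² + (-4)²)
  = |0 + 2 + 8 - 8| / √(25 + 1 + 16)
  = |2| / √42
  = 2 / 6.481
  ≈ 0.3086

0.3086


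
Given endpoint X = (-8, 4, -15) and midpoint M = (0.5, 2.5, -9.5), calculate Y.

Y = 2M - X
  = (2·0.5 - (-8), 2·2.5 - 4, 2·(-9.5) - (-15))
  = (1 + 8, 5 - 4, -19 + 15)
  = (9, 1, -4)

(9, 1, -4)


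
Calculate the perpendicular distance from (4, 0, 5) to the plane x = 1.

distance = |a·x₀ + b·y₀ + c·z₀ - d| / √(a² + b² + c²)
  = |1·4 + 0·0 + 0·5 - 1| / √(1² + 0² + 0²)
  = |4 + 0 + 0 - 1| / √(1 + 0 + 0)
  = |3| / √1
  = 3 / 1
  ≈ 3

3


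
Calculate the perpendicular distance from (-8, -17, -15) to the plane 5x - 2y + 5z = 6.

distance = |a·x₀ + b·y₀ + c·z₀ - d| / √(a² + b² + c²)
  = |5·(-8) + (-2)·(-17) + 5·(-15) - 6| / √(5² + (-2)² + 5²)
  = |-40 + 34 - 75 - 6| / √(25 + 4 + 25)
  = |-87| / √54
  = 87 / 7.348
  ≈ 11.84

11.84


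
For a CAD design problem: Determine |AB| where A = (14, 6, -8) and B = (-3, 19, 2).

d = √[(x₂-x₁)² + (y₂-y₁)² + (z₂-z₁)²]
  = √[(-17)² + 13² + 10²]
  = √[289 + 169 + 100]
  = √558
  ≈ 23.62

23.62


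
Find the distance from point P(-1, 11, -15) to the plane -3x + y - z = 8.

distance = |a·x₀ + b·y₀ + c·z₀ - d| / √(a² + b² + c²)
  = |(-3)·(-1) + 1·11 + (-1)·(-15) - 8| / √((-3)² + 1² + (-1)²)
  = |3 + 11 + 15 - 8| / √(9 + 1 + 1)
  = |21| / √11
  = 21 / 3.317
  ≈ 6.332

6.332


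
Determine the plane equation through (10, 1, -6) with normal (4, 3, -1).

The plane through P with normal n = (a, b, c) satisfies n·(r - P) = 0,
i.e. ax + by + cz = a·x₀ + b·y₀ + c·z₀.
d = 4·10 + 3·1 + (-1)·(-6)
  = 40 + 3 + 6
  = 49
Equation: 4x + 3y - z = 49

4x + 3y - z = 49


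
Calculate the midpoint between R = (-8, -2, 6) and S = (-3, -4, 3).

M = ((x₁+x₂)/2, (y₁+y₂)/2, (z₁+z₂)/2)
  = ((-8 - 3)/2, (-2 - 4)/2, (6 + 3)/2)
  = (-11/2, -6/2, 9/2)
  = (-5.5, -3, 4.5)

(-5.5, -3, 4.5)


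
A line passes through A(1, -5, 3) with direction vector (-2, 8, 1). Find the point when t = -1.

P(t) = A + t·d
  = (1 + (-2)·(-1), -5 + 8·(-1), 3 + 1·(-1))
  = (1 + 2, -5 - 8, 3 - 1)
  = (3, -13, 2)

(3, -13, 2)


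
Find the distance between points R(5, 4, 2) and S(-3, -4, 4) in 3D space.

d = √[(x₂-x₁)² + (y₂-y₁)² + (z₂-z₁)²]
  = √[(-8)² + (-8)² + 2²]
  = √[64 + 64 + 4]
  = √132
  ≈ 11.49

11.49


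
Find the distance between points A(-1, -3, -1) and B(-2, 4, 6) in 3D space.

d = √[(x₂-x₁)² + (y₂-y₁)² + (z₂-z₁)²]
  = √[(-1)² + 7² + 7²]
  = √[1 + 49 + 49]
  = √99
  ≈ 9.95

9.95


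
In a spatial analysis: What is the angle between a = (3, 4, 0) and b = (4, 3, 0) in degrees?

a·b = 3·4 + 4·3 + 0·0 = 12 + 12 + 0 = 24
|a| = √(3² + 4² + 0²) = √25 ≈ 5
|b| = √(4² + 3² + 0²) = √25 ≈ 5
cos θ = (a·b)/(|a||b|) = 24/(5·5) ≈ 0.96
θ = arccos(0.96) ≈ 16.26°

16.26°


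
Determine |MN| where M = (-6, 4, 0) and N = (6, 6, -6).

d = √[(x₂-x₁)² + (y₂-y₁)² + (z₂-z₁)²]
  = √[12² + 2² + (-6)²]
  = √[144 + 4 + 36]
  = √184
  ≈ 13.56

13.56


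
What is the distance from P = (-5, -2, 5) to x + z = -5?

distance = |a·x₀ + b·y₀ + c·z₀ - d| / √(a² + b² + c²)
  = |1·(-5) + 0·(-2) + 1·5 - (-5)| / √(1² + 0² + 1²)
  = |-5 + 0 + 5 + 5| / √(1 + 0 + 1)
  = |5| / √2
  = 5 / 1.414
  ≈ 3.536

3.536


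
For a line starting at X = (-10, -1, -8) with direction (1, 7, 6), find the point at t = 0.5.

P(t) = X + t·d
  = (-10 + 1·0.5, -1 + 7·0.5, -8 + 6·0.5)
  = (-10 + 0.5, -1 + 3.5, -8 + 3)
  = (-9.5, 2.5, -5)

(-9.5, 2.5, -5)


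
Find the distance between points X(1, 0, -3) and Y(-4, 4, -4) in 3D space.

d = √[(x₂-x₁)² + (y₂-y₁)² + (z₂-z₁)²]
  = √[(-5)² + 4² + (-1)²]
  = √[25 + 16 + 1]
  = √42
  ≈ 6.481

6.481


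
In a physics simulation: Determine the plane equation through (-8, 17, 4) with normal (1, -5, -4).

The plane through P with normal n = (a, b, c) satisfies n·(r - P) = 0,
i.e. ax + by + cz = a·x₀ + b·y₀ + c·z₀.
d = 1·(-8) + (-5)·17 + (-4)·4
  = -8 - 85 - 16
  = -109
Equation: x - 5y - 4z = -109

x - 5y - 4z = -109


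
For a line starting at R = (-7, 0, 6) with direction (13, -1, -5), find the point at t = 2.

P(t) = R + t·d
  = (-7 + 13·2, 0 + (-1)·2, 6 + (-5)·2)
  = (-7 + 26, 0 - 2, 6 - 10)
  = (19, -2, -4)

(19, -2, -4)


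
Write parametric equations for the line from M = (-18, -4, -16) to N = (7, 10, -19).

Direction vector d = N - M = (7 + 18, 10 + 4, -19 + 16) = (25, 14, -3)
Parametric form r = M + t·d:
x = -18 + 25t, y = -4 + 14t, z = -16 - 3t

x = -18 + 25t, y = -4 + 14t, z = -16 - 3t


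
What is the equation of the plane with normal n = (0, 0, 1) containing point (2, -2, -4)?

The plane through P with normal n = (a, b, c) satisfies n·(r - P) = 0,
i.e. ax + by + cz = a·x₀ + b·y₀ + c·z₀.
d = 0·2 + 0·(-2) + 1·(-4)
  = 0 + 0 - 4
  = -4
Equation: z = -4

z = -4


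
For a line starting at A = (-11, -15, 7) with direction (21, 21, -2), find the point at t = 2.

P(t) = A + t·d
  = (-11 + 21·2, -15 + 21·2, 7 + (-2)·2)
  = (-11 + 42, -15 + 42, 7 - 4)
  = (31, 27, 3)

(31, 27, 3)


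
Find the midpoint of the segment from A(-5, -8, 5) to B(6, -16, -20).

M = ((x₁+x₂)/2, (y₁+y₂)/2, (z₁+z₂)/2)
  = ((-5 + 6)/2, (-8 - 16)/2, (5 - 20)/2)
  = (1/2, -24/2, -15/2)
  = (0.5, -12, -7.5)

(0.5, -12, -7.5)


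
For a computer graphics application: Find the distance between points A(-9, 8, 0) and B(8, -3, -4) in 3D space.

d = √[(x₂-x₁)² + (y₂-y₁)² + (z₂-z₁)²]
  = √[17² + (-11)² + (-4)²]
  = √[289 + 121 + 16]
  = √426
  ≈ 20.64

20.64


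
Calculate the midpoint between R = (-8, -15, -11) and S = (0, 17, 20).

M = ((x₁+x₂)/2, (y₁+y₂)/2, (z₁+z₂)/2)
  = ((-8 + 0)/2, (-15 + 17)/2, (-11 + 20)/2)
  = (-8/2, 2/2, 9/2)
  = (-4, 1, 4.5)

(-4, 1, 4.5)


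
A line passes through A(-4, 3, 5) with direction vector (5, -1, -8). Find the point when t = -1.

P(t) = A + t·d
  = (-4 + 5·(-1), 3 + (-1)·(-1), 5 + (-8)·(-1))
  = (-4 - 5, 3 + 1, 5 + 8)
  = (-9, 4, 13)

(-9, 4, 13)


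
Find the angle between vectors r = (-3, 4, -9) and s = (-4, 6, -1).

r·s = (-3)·(-4) + 4·6 + (-9)·(-1) = 12 + 24 + 9 = 45
|r| = √((-3)² + 4² + (-9)²) = √106 ≈ 10.3
|s| = √((-4)² + 6² + (-1)²) = √53 ≈ 7.28
cos θ = (r·s)/(|r||s|) = 45/(10.3·7.28) ≈ 0.6004
θ = arccos(0.6004) ≈ 53.1°

53.1°


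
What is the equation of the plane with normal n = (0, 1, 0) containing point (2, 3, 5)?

The plane through P with normal n = (a, b, c) satisfies n·(r - P) = 0,
i.e. ax + by + cz = a·x₀ + b·y₀ + c·z₀.
d = 0·2 + 1·3 + 0·5
  = 0 + 3 + 0
  = 3
Equation: y = 3

y = 3


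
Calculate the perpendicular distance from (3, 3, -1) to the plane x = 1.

distance = |a·x₀ + b·y₀ + c·z₀ - d| / √(a² + b² + c²)
  = |1·3 + 0·3 + 0·(-1) - 1| / √(1² + 0² + 0²)
  = |3 + 0 + 0 - 1| / √(1 + 0 + 0)
  = |2| / √1
  = 2 / 1
  ≈ 2

2


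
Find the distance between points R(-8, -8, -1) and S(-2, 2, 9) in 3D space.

d = √[(x₂-x₁)² + (y₂-y₁)² + (z₂-z₁)²]
  = √[6² + 10² + 10²]
  = √[36 + 100 + 100]
  = √236
  ≈ 15.36

15.36


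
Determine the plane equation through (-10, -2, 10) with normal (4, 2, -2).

The plane through P with normal n = (a, b, c) satisfies n·(r - P) = 0,
i.e. ax + by + cz = a·x₀ + b·y₀ + c·z₀.
d = 4·(-10) + 2·(-2) + (-2)·10
  = -40 - 4 - 20
  = -64
Equation: 4x + 2y - 2z = -64

4x + 2y - 2z = -64


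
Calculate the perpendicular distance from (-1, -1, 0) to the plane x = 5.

distance = |a·x₀ + b·y₀ + c·z₀ - d| / √(a² + b² + c²)
  = |1·(-1) + 0·(-1) + 0·0 - 5| / √(1² + 0² + 0²)
  = |-1 + 0 + 0 - 5| / √(1 + 0 + 0)
  = |-6| / √1
  = 6 / 1
  ≈ 6

6


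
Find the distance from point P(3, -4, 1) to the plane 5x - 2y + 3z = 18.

distance = |a·x₀ + b·y₀ + c·z₀ - d| / √(a² + b² + c²)
  = |5·3 + (-2)·(-4) + 3·1 - 18| / √(5² + (-2)² + 3²)
  = |15 + 8 + 3 - 18| / √(25 + 4 + 9)
  = |8| / √38
  = 8 / 6.164
  ≈ 1.298

1.298


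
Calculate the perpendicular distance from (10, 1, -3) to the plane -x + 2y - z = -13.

distance = |a·x₀ + b·y₀ + c·z₀ - d| / √(a² + b² + c²)
  = |(-1)·10 + 2·1 + (-1)·(-3) - (-13)| / √((-1)² + 2² + (-1)²)
  = |-10 + 2 + 3 + 13| / √(1 + 4 + 1)
  = |8| / √6
  = 8 / 2.449
  ≈ 3.266

3.266


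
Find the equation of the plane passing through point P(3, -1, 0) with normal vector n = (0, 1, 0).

The plane through P with normal n = (a, b, c) satisfies n·(r - P) = 0,
i.e. ax + by + cz = a·x₀ + b·y₀ + c·z₀.
d = 0·3 + 1·(-1) + 0·0
  = 0 - 1 + 0
  = -1
Equation: y = -1

y = -1


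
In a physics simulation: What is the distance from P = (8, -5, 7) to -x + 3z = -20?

distance = |a·x₀ + b·y₀ + c·z₀ - d| / √(a² + b² + c²)
  = |(-1)·8 + 0·(-5) + 3·7 - (-20)| / √((-1)² + 0² + 3²)
  = |-8 + 0 + 21 + 20| / √(1 + 0 + 9)
  = |33| / √10
  = 33 / 3.162
  ≈ 10.44

10.44


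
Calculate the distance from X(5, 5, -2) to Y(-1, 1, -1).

d = √[(x₂-x₁)² + (y₂-y₁)² + (z₂-z₁)²]
  = √[(-6)² + (-4)² + 1²]
  = √[36 + 16 + 1]
  = √53
  ≈ 7.28

7.28


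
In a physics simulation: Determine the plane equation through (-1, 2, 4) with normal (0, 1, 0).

The plane through P with normal n = (a, b, c) satisfies n·(r - P) = 0,
i.e. ax + by + cz = a·x₀ + b·y₀ + c·z₀.
d = 0·(-1) + 1·2 + 0·4
  = 0 + 2 + 0
  = 2
Equation: y = 2

y = 2


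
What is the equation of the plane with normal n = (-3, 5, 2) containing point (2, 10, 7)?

The plane through P with normal n = (a, b, c) satisfies n·(r - P) = 0,
i.e. ax + by + cz = a·x₀ + b·y₀ + c·z₀.
d = (-3)·2 + 5·10 + 2·7
  = -6 + 50 + 14
  = 58
Equation: -3x + 5y + 2z = 58

-3x + 5y + 2z = 58


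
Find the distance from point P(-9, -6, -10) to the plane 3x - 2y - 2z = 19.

distance = |a·x₀ + b·y₀ + c·z₀ - d| / √(a² + b² + c²)
  = |3·(-9) + (-2)·(-6) + (-2)·(-10) - 19| / √(3² + (-2)² + (-2)²)
  = |-27 + 12 + 20 - 19| / √(9 + 4 + 4)
  = |-14| / √17
  = 14 / 4.123
  ≈ 3.395

3.395


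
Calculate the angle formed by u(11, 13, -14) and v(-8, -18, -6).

u·v = 11·(-8) + 13·(-18) + (-14)·(-6) = -88 - 234 + 84 = -238
|u| = √(11² + 13² + (-14)²) = √486 ≈ 22.05
|v| = √((-8)² + (-18)² + (-6)²) = √424 ≈ 20.59
cos θ = (u·v)/(|u||v|) = -238/(22.05·20.59) ≈ -0.5243
θ = arccos(-0.5243) ≈ 121.6°

121.6°


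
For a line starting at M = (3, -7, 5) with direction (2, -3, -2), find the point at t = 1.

P(t) = M + t·d
  = (3 + 2·1, -7 + (-3)·1, 5 + (-2)·1)
  = (3 + 2, -7 - 3, 5 - 2)
  = (5, -10, 3)

(5, -10, 3)


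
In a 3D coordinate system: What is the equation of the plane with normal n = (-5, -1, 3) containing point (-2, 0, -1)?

The plane through P with normal n = (a, b, c) satisfies n·(r - P) = 0,
i.e. ax + by + cz = a·x₀ + b·y₀ + c·z₀.
d = (-5)·(-2) + (-1)·0 + 3·(-1)
  = 10 + 0 - 3
  = 7
Equation: -5x - y + 3z = 7

-5x - y + 3z = 7


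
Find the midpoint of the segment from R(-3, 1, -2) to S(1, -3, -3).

M = ((x₁+x₂)/2, (y₁+y₂)/2, (z₁+z₂)/2)
  = ((-3 + 1)/2, (1 - 3)/2, (-2 - 3)/2)
  = (-2/2, -2/2, -5/2)
  = (-1, -1, -2.5)

(-1, -1, -2.5)


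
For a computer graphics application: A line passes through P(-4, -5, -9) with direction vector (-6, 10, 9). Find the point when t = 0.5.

P(t) = P + t·d
  = (-4 + (-6)·0.5, -5 + 10·0.5, -9 + 9·0.5)
  = (-4 - 3, -5 + 5, -9 + 4.5)
  = (-7, 0, -4.5)

(-7, 0, -4.5)


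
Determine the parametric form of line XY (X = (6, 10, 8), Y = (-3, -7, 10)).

Direction vector d = Y - X = (-3 - 6, -7 - 10, 10 - 8) = (-9, -17, 2)
Parametric form r = X + t·d:
x = 6 - 9t, y = 10 - 17t, z = 8 + 2t

x = 6 - 9t, y = 10 - 17t, z = 8 + 2t


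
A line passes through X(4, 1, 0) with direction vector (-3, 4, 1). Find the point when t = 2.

P(t) = X + t·d
  = (4 + (-3)·2, 1 + 4·2, 0 + 1·2)
  = (4 - 6, 1 + 8, 0 + 2)
  = (-2, 9, 2)

(-2, 9, 2)


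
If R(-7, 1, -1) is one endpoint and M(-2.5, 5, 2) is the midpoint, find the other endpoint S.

S = 2M - R
  = (2·(-2.5) - (-7), 2·5 - 1, 2·2 - (-1))
  = (-5 + 7, 10 - 1, 4 + 1)
  = (2, 9, 5)

(2, 9, 5)


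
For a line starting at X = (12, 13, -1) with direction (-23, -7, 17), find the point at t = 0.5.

P(t) = X + t·d
  = (12 + (-23)·0.5, 13 + (-7)·0.5, -1 + 17·0.5)
  = (12 - 11.5, 13 - 3.5, -1 + 8.5)
  = (0.5, 9.5, 7.5)

(0.5, 9.5, 7.5)


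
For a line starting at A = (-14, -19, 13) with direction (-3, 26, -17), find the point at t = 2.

P(t) = A + t·d
  = (-14 + (-3)·2, -19 + 26·2, 13 + (-17)·2)
  = (-14 - 6, -19 + 52, 13 - 34)
  = (-20, 33, -21)

(-20, 33, -21)


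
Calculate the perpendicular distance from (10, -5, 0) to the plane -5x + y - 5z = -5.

distance = |a·x₀ + b·y₀ + c·z₀ - d| / √(a² + b² + c²)
  = |(-5)·10 + 1·(-5) + (-5)·0 - (-5)| / √((-5)² + 1² + (-5)²)
  = |-50 - 5 + 0 + 5| / √(25 + 1 + 25)
  = |-50| / √51
  = 50 / 7.141
  ≈ 7.001

7.001


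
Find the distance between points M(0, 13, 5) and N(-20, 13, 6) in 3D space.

d = √[(x₂-x₁)² + (y₂-y₁)² + (z₂-z₁)²]
  = √[(-20)² + 0² + 1²]
  = √[400 + 0 + 1]
  = √401
  ≈ 20.02

20.02


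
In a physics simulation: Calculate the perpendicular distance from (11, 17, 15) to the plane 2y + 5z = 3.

distance = |a·x₀ + b·y₀ + c·z₀ - d| / √(a² + b² + c²)
  = |0·11 + 2·17 + 5·15 - 3| / √(0² + 2² + 5²)
  = |0 + 34 + 75 - 3| / √(0 + 4 + 25)
  = |106| / √29
  = 106 / 5.385
  ≈ 19.68

19.68


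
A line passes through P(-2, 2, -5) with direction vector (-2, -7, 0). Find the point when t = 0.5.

P(t) = P + t·d
  = (-2 + (-2)·0.5, 2 + (-7)·0.5, -5 + 0·0.5)
  = (-2 - 1, 2 - 3.5, -5 + 0)
  = (-3, -1.5, -5)

(-3, -1.5, -5)


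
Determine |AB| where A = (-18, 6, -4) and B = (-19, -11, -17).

d = √[(x₂-x₁)² + (y₂-y₁)² + (z₂-z₁)²]
  = √[(-1)² + (-17)² + (-13)²]
  = √[1 + 289 + 169]
  = √459
  ≈ 21.42

21.42


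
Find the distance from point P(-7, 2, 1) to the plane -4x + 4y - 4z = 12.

distance = |a·x₀ + b·y₀ + c·z₀ - d| / √(a² + b² + c²)
  = |(-4)·(-7) + 4·2 + (-4)·1 - 12| / √((-4)² + 4² + (-4)²)
  = |28 + 8 - 4 - 12| / √(16 + 16 + 16)
  = |20| / √48
  = 20 / 6.928
  ≈ 2.887

2.887


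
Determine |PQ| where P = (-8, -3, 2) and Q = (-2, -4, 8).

d = √[(x₂-x₁)² + (y₂-y₁)² + (z₂-z₁)²]
  = √[6² + (-1)² + 6²]
  = √[36 + 1 + 36]
  = √73
  ≈ 8.544

8.544


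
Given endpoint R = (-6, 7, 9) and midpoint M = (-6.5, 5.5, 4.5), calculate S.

S = 2M - R
  = (2·(-6.5) - (-6), 2·5.5 - 7, 2·4.5 - 9)
  = (-13 + 6, 11 - 7, 9 - 9)
  = (-7, 4, 0)

(-7, 4, 0)


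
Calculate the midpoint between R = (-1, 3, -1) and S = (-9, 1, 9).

M = ((x₁+x₂)/2, (y₁+y₂)/2, (z₁+z₂)/2)
  = ((-1 - 9)/2, (3 + 1)/2, (-1 + 9)/2)
  = (-10/2, 4/2, 8/2)
  = (-5, 2, 4)

(-5, 2, 4)


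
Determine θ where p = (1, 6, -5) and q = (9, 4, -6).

p·q = 1·9 + 6·4 + (-5)·(-6) = 9 + 24 + 30 = 63
|p| = √(1² + 6² + (-5)²) = √62 ≈ 7.874
|q| = √(9² + 4² + (-6)²) = √133 ≈ 11.53
cos θ = (p·q)/(|p||q|) = 63/(7.874·11.53) ≈ 0.6938
θ = arccos(0.6938) ≈ 46.07°

46.07°


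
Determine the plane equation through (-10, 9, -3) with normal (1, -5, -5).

The plane through P with normal n = (a, b, c) satisfies n·(r - P) = 0,
i.e. ax + by + cz = a·x₀ + b·y₀ + c·z₀.
d = 1·(-10) + (-5)·9 + (-5)·(-3)
  = -10 - 45 + 15
  = -40
Equation: x - 5y - 5z = -40

x - 5y - 5z = -40


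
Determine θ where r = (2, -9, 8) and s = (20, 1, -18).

r·s = 2·20 + (-9)·1 + 8·(-18) = 40 - 9 - 144 = -113
|r| = √(2² + (-9)² + 8²) = √149 ≈ 12.21
|s| = √(20² + 1² + (-18)²) = √725 ≈ 26.93
cos θ = (r·s)/(|r||s|) = -113/(12.21·26.93) ≈ -0.3438
θ = arccos(-0.3438) ≈ 110.1°

110.1°


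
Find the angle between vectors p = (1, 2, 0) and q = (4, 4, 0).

p·q = 1·4 + 2·4 + 0·0 = 4 + 8 + 0 = 12
|p| = √(1² + 2² + 0²) = √5 ≈ 2.236
|q| = √(4² + 4² + 0²) = √32 ≈ 5.657
cos θ = (p·q)/(|p||q|) = 12/(2.236·5.657) ≈ 0.9487
θ = arccos(0.9487) ≈ 18.43°

18.43°


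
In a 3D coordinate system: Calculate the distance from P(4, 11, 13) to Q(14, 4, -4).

d = √[(x₂-x₁)² + (y₂-y₁)² + (z₂-z₁)²]
  = √[10² + (-7)² + (-17)²]
  = √[100 + 49 + 289]
  = √438
  ≈ 20.93

20.93


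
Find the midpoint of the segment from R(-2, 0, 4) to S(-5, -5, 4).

M = ((x₁+x₂)/2, (y₁+y₂)/2, (z₁+z₂)/2)
  = ((-2 - 5)/2, (0 - 5)/2, (4 + 4)/2)
  = (-7/2, -5/2, 8/2)
  = (-3.5, -2.5, 4)

(-3.5, -2.5, 4)


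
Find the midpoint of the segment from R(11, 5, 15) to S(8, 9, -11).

M = ((x₁+x₂)/2, (y₁+y₂)/2, (z₁+z₂)/2)
  = ((11 + 8)/2, (5 + 9)/2, (15 - 11)/2)
  = (19/2, 14/2, 4/2)
  = (9.5, 7, 2)

(9.5, 7, 2)


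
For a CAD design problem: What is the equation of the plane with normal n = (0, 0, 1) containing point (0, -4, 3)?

The plane through P with normal n = (a, b, c) satisfies n·(r - P) = 0,
i.e. ax + by + cz = a·x₀ + b·y₀ + c·z₀.
d = 0·0 + 0·(-4) + 1·3
  = 0 + 0 + 3
  = 3
Equation: z = 3

z = 3


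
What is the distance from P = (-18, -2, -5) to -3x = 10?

distance = |a·x₀ + b·y₀ + c·z₀ - d| / √(a² + b² + c²)
  = |(-3)·(-18) + 0·(-2) + 0·(-5) - 10| / √((-3)² + 0² + 0²)
  = |54 + 0 + 0 - 10| / √(9 + 0 + 0)
  = |44| / √9
  = 44 / 3
  ≈ 14.67

14.67


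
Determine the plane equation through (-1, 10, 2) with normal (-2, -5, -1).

The plane through P with normal n = (a, b, c) satisfies n·(r - P) = 0,
i.e. ax + by + cz = a·x₀ + b·y₀ + c·z₀.
d = (-2)·(-1) + (-5)·10 + (-1)·2
  = 2 - 50 - 2
  = -50
Equation: -2x - 5y - z = -50

-2x - 5y - z = -50


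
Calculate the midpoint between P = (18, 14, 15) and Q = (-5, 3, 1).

M = ((x₁+x₂)/2, (y₁+y₂)/2, (z₁+z₂)/2)
  = ((18 - 5)/2, (14 + 3)/2, (15 + 1)/2)
  = (13/2, 17/2, 16/2)
  = (6.5, 8.5, 8)

(6.5, 8.5, 8)


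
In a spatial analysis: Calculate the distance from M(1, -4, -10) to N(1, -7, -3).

d = √[(x₂-x₁)² + (y₂-y₁)² + (z₂-z₁)²]
  = √[0² + (-3)² + 7²]
  = √[0 + 9 + 49]
  = √58
  ≈ 7.616

7.616


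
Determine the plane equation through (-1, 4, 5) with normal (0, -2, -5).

The plane through P with normal n = (a, b, c) satisfies n·(r - P) = 0,
i.e. ax + by + cz = a·x₀ + b·y₀ + c·z₀.
d = 0·(-1) + (-2)·4 + (-5)·5
  = 0 - 8 - 25
  = -33
Equation: -2y - 5z = -33

-2y - 5z = -33


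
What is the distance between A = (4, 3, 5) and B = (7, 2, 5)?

d = √[(x₂-x₁)² + (y₂-y₁)² + (z₂-z₁)²]
  = √[3² + (-1)² + 0²]
  = √[9 + 1 + 0]
  = √10
  ≈ 3.162

3.162


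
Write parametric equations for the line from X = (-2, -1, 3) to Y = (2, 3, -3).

Direction vector d = Y - X = (2 + 2, 3 + 1, -3 - 3) = (4, 4, -6)
Parametric form r = X + t·d:
x = -2 + 4t, y = -1 + 4t, z = 3 - 6t

x = -2 + 4t, y = -1 + 4t, z = 3 - 6t


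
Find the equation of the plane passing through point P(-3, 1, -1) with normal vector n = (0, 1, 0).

The plane through P with normal n = (a, b, c) satisfies n·(r - P) = 0,
i.e. ax + by + cz = a·x₀ + b·y₀ + c·z₀.
d = 0·(-3) + 1·1 + 0·(-1)
  = 0 + 1 + 0
  = 1
Equation: y = 1

y = 1


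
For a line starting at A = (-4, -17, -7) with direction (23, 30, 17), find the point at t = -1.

P(t) = A + t·d
  = (-4 + 23·(-1), -17 + 30·(-1), -7 + 17·(-1))
  = (-4 - 23, -17 - 30, -7 - 17)
  = (-27, -47, -24)

(-27, -47, -24)


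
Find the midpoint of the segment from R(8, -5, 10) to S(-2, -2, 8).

M = ((x₁+x₂)/2, (y₁+y₂)/2, (z₁+z₂)/2)
  = ((8 - 2)/2, (-5 - 2)/2, (10 + 8)/2)
  = (6/2, -7/2, 18/2)
  = (3, -3.5, 9)

(3, -3.5, 9)


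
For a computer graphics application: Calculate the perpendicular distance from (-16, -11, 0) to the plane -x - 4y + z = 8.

distance = |a·x₀ + b·y₀ + c·z₀ - d| / √(a² + b² + c²)
  = |(-1)·(-16) + (-4)·(-11) + 1·0 - 8| / √((-1)² + (-4)² + 1²)
  = |16 + 44 + 0 - 8| / √(1 + 16 + 1)
  = |52| / √18
  = 52 / 4.243
  ≈ 12.26

12.26


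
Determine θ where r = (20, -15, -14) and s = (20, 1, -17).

r·s = 20·20 + (-15)·1 + (-14)·(-17) = 400 - 15 + 238 = 623
|r| = √(20² + (-15)² + (-14)²) = √821 ≈ 28.65
|s| = √(20² + 1² + (-17)²) = √690 ≈ 26.27
cos θ = (r·s)/(|r||s|) = 623/(28.65·26.27) ≈ 0.8277
θ = arccos(0.8277) ≈ 34.13°

34.13°


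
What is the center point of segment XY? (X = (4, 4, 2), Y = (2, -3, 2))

M = ((x₁+x₂)/2, (y₁+y₂)/2, (z₁+z₂)/2)
  = ((4 + 2)/2, (4 - 3)/2, (2 + 2)/2)
  = (6/2, 1/2, 4/2)
  = (3, 0.5, 2)

(3, 0.5, 2)


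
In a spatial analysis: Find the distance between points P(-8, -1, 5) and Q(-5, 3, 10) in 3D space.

d = √[(x₂-x₁)² + (y₂-y₁)² + (z₂-z₁)²]
  = √[3² + 4² + 5²]
  = √[9 + 16 + 25]
  = √50
  ≈ 7.071

7.071


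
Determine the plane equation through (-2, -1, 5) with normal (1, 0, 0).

The plane through P with normal n = (a, b, c) satisfies n·(r - P) = 0,
i.e. ax + by + cz = a·x₀ + b·y₀ + c·z₀.
d = 1·(-2) + 0·(-1) + 0·5
  = -2 + 0 + 0
  = -2
Equation: x = -2

x = -2


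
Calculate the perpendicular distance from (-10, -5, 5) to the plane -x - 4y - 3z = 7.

distance = |a·x₀ + b·y₀ + c·z₀ - d| / √(a² + b² + c²)
  = |(-1)·(-10) + (-4)·(-5) + (-3)·5 - 7| / √((-1)² + (-4)² + (-3)²)
  = |10 + 20 - 15 - 7| / √(1 + 16 + 9)
  = |8| / √26
  = 8 / 5.099
  ≈ 1.569

1.569


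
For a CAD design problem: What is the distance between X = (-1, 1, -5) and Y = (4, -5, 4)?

d = √[(x₂-x₁)² + (y₂-y₁)² + (z₂-z₁)²]
  = √[5² + (-6)² + 9²]
  = √[25 + 36 + 81]
  = √142
  ≈ 11.92

11.92


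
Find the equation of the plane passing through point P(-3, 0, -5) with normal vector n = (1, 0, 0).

The plane through P with normal n = (a, b, c) satisfies n·(r - P) = 0,
i.e. ax + by + cz = a·x₀ + b·y₀ + c·z₀.
d = 1·(-3) + 0·0 + 0·(-5)
  = -3 + 0 + 0
  = -3
Equation: x = -3

x = -3


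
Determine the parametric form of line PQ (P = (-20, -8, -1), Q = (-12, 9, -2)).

Direction vector d = Q - P = (-12 + 20, 9 + 8, -2 + 1) = (8, 17, -1)
Parametric form r = P + t·d:
x = -20 + 8t, y = -8 + 17t, z = -1 - t

x = -20 + 8t, y = -8 + 17t, z = -1 - t


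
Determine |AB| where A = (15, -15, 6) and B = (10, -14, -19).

d = √[(x₂-x₁)² + (y₂-y₁)² + (z₂-z₁)²]
  = √[(-5)² + 1² + (-25)²]
  = √[25 + 1 + 625]
  = √651
  ≈ 25.51

25.51


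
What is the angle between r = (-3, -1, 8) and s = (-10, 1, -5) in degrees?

r·s = (-3)·(-10) + (-1)·1 + 8·(-5) = 30 - 1 - 40 = -11
|r| = √((-3)² + (-1)² + 8²) = √74 ≈ 8.602
|s| = √((-10)² + 1² + (-5)²) = √126 ≈ 11.22
cos θ = (r·s)/(|r||s|) = -11/(8.602·11.22) ≈ -0.1139
θ = arccos(-0.1139) ≈ 96.54°

96.54°


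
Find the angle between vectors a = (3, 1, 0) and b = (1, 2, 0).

a·b = 3·1 + 1·2 + 0·0 = 3 + 2 + 0 = 5
|a| = √(3² + 1² + 0²) = √10 ≈ 3.162
|b| = √(1² + 2² + 0²) = √5 ≈ 2.236
cos θ = (a·b)/(|a||b|) = 5/(3.162·2.236) ≈ 0.7071
θ = arccos(0.7071) ≈ 45°

45°


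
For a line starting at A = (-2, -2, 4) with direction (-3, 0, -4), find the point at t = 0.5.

P(t) = A + t·d
  = (-2 + (-3)·0.5, -2 + 0·0.5, 4 + (-4)·0.5)
  = (-2 - 1.5, -2 + 0, 4 - 2)
  = (-3.5, -2, 2)

(-3.5, -2, 2)


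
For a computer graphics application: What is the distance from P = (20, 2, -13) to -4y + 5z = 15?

distance = |a·x₀ + b·y₀ + c·z₀ - d| / √(a² + b² + c²)
  = |0·20 + (-4)·2 + 5·(-13) - 15| / √(0² + (-4)² + 5²)
  = |0 - 8 - 65 - 15| / √(0 + 16 + 25)
  = |-88| / √41
  = 88 / 6.403
  ≈ 13.74

13.74


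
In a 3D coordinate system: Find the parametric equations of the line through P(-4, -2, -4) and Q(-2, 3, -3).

Direction vector d = Q - P = (-2 + 4, 3 + 2, -3 + 4) = (2, 5, 1)
Parametric form r = P + t·d:
x = -4 + 2t, y = -2 + 5t, z = -4 + t

x = -4 + 2t, y = -2 + 5t, z = -4 + t


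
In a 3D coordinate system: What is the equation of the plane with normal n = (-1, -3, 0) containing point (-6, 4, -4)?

The plane through P with normal n = (a, b, c) satisfies n·(r - P) = 0,
i.e. ax + by + cz = a·x₀ + b·y₀ + c·z₀.
d = (-1)·(-6) + (-3)·4 + 0·(-4)
  = 6 - 12 + 0
  = -6
Equation: -x - 3y = -6

-x - 3y = -6


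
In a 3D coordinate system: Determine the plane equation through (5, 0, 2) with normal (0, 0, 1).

The plane through P with normal n = (a, b, c) satisfies n·(r - P) = 0,
i.e. ax + by + cz = a·x₀ + b·y₀ + c·z₀.
d = 0·5 + 0·0 + 1·2
  = 0 + 0 + 2
  = 2
Equation: z = 2

z = 2


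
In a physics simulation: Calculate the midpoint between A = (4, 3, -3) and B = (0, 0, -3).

M = ((x₁+x₂)/2, (y₁+y₂)/2, (z₁+z₂)/2)
  = ((4 + 0)/2, (3 + 0)/2, (-3 - 3)/2)
  = (4/2, 3/2, -6/2)
  = (2, 1.5, -3)

(2, 1.5, -3)


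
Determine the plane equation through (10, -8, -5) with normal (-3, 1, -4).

The plane through P with normal n = (a, b, c) satisfies n·(r - P) = 0,
i.e. ax + by + cz = a·x₀ + b·y₀ + c·z₀.
d = (-3)·10 + 1·(-8) + (-4)·(-5)
  = -30 - 8 + 20
  = -18
Equation: -3x + y - 4z = -18

-3x + y - 4z = -18


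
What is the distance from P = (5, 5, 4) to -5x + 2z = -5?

distance = |a·x₀ + b·y₀ + c·z₀ - d| / √(a² + b² + c²)
  = |(-5)·5 + 0·5 + 2·4 - (-5)| / √((-5)² + 0² + 2²)
  = |-25 + 0 + 8 + 5| / √(25 + 0 + 4)
  = |-12| / √29
  = 12 / 5.385
  ≈ 2.228

2.228
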